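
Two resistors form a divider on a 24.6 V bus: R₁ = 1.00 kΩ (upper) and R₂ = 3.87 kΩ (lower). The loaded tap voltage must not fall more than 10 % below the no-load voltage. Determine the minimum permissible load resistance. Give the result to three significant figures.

Output resistance R_th = R₁‖R₂ = (1000 × 3870)/4870 = 794.7 Ω.
The fractional drop is R_th/(R_th + R_L); requiring this ≤ 0.100 gives R_L ≥ R_th(1/0.100 − 1) = 794.7 × 9.000 = 7.15 kΩ.

R_L(min) ≈ 7.15 kΩ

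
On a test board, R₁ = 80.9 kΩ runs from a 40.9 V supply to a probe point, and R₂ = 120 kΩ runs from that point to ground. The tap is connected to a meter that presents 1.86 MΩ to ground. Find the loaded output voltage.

V_out ≈ 23.8 V

The load sits in parallel with R₂: R₂‖R_L = (120 × 1860) / (120 + 1860) = 112.7 kΩ.
V_out = 40.9 × 112.7 / (80.9 + 112.7) = 40.9 × 112.7/193.6 = 23.8 V.
(Unloaded it would have been 24.4 V.)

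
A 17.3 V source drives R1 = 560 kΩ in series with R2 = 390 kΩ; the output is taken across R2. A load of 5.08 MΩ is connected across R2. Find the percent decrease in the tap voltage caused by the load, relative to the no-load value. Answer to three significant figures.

The divider's output (Thévenin) resistance is R1‖R2 = 229.9 kΩ.
Fractional drop under load = R_th/(R_th + R_L) = 229.9 / (229.9 + 5080) = 0.04330.
So the output falls by 4.33 %.

4.33 %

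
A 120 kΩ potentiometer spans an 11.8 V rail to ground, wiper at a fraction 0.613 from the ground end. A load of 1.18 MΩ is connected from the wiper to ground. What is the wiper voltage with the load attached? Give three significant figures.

V ≈ 7.06 V

The wiper splits the pot into (1−α)R = 46.44 kΩ above and αR = 73.56 kΩ below.
Lower section ‖ load = 69.24 kΩ.
V_wiper = 11.8 × 69.24/(46.44 + 69.24) = 7.06 V.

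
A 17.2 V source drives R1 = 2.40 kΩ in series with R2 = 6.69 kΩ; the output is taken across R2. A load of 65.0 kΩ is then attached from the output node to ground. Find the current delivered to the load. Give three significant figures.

R2‖R_L = 6.066 kΩ; V_out = 17.2 × 6.066/8.466 = 12.32 V.
I_L = V_out / R_L = 12.32 / 65.0 kΩ = 0.190 mA.

I_L ≈ 0.190 mA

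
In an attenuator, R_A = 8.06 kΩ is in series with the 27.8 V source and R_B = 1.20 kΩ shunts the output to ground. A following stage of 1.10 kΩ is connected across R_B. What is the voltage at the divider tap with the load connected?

The load sits in parallel with R_B: R_B‖R_L = (1.20 × 1.10) / (1.20 + 1.10) = 0.5739 kΩ.
V_out = 27.8 × 0.5739 / (8.06 + 0.5739) = 27.8 × 0.5739/8.634 = 1.85 V.

V_out ≈ 1.85 V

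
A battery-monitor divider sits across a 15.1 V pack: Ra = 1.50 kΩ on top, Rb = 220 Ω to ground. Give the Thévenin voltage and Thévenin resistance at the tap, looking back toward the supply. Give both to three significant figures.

V_th = 1.93 V, R_th = 192 Ω

V_th is the open-circuit tap voltage: 15.1 × 220/(1500 + 220) = 1.93 V.
With the supply zeroed, Ra and Rb appear in parallel from the tap: R_th = Ra‖Rb = (1500 × 220)/1720 = 192 Ω.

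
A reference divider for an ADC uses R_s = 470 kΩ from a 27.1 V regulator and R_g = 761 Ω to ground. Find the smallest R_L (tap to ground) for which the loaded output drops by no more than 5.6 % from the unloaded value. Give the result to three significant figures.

Output resistance R_th = R_s‖R_g = (470000 × 761)/470800 = 759.8 Ω.
The fractional drop is R_th/(R_th + R_L); requiring this ≤ 0.0560 gives R_L ≥ R_th(1/0.0560 − 1) = 759.8 × 16.86 = 12.8 kΩ.

R_L(min) ≈ 12.8 kΩ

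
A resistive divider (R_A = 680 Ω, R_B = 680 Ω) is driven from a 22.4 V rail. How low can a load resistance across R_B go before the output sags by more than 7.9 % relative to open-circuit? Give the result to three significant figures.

Output resistance R_th = R_A‖R_B = (680 × 680)/1360 = 340.0 Ω.
The fractional drop is R_th/(R_th + R_L); requiring this ≤ 0.0790 gives R_L ≥ R_th(1/0.0790 − 1) = 340.0 × 11.66 = 3.96 kΩ.

R_L(min) ≈ 3.96 kΩ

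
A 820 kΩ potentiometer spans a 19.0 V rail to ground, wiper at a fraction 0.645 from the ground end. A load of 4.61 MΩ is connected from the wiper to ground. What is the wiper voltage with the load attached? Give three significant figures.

The wiper splits the pot into (1−α)R = 291.1 kΩ above and αR = 528.9 kΩ below.
Lower section ‖ load = 474.5 kΩ.
V_wiper = 19.0 × 474.5/(291.1 + 474.5) = 11.8 V.

V ≈ 11.8 V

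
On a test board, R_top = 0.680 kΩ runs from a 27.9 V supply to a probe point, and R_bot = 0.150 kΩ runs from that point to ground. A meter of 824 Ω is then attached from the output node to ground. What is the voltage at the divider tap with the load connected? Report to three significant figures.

V_out ≈ 4.39 V

The load sits in parallel with R_bot: R_bot‖R_L = (150 × 824) / (150 + 824) = 126.9 Ω.
V_out = 27.9 × 126.9 / (680 + 126.9) = 27.9 × 126.9/806.9 = 4.39 V.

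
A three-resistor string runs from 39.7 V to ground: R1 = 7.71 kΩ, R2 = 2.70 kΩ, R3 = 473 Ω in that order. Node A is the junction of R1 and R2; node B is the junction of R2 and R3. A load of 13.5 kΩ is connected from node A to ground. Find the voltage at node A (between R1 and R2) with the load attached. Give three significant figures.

Below node A the series string R2+R3 = 3173 Ω sits in parallel with the 13500 Ω load: 2569 Ω.
V_A = 39.7 × 2569/(7710 + 2569) = 9.92 V.

V ≈ 9.92 V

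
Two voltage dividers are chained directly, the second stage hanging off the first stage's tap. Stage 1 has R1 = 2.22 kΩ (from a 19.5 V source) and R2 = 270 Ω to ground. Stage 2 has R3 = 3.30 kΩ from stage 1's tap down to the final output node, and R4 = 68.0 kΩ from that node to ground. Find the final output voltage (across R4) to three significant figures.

V_out ≈ 2.01 V

Stage 2 presents R3+R4 = 71300 Ω as a load on stage 1's tap.
Stage 1's lower leg becomes R2‖(R3+R4) = 269.0 Ω, so V_mid = 19.5 × 269.0/2489 = 2.107 V.
Stage 2 is itself unloaded: V_out = V_mid × R4/(R3+R4) = 2.107 × 68000/71300 = 2.01 V.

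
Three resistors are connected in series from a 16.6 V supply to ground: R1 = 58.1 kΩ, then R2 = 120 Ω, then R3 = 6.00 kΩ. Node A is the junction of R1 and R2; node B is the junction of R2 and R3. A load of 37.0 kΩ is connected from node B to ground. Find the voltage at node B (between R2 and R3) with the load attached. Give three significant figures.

V ≈ 1.35 V

At node B, R3 is in parallel with the load: R3‖R_L = 5163 Ω.
Below node A the resistance is R2 + (R3‖R_L) = 5283 Ω, so V_A = 16.6 × 5283/63380 = 1.384 V.
Then V_B = V_A × (R3‖R_L)/(R2 + R3‖R_L) = 1.384 × 5163/5283 = 1.35 V.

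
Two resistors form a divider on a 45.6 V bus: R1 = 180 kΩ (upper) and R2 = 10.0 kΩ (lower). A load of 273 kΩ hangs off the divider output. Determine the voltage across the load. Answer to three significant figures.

The load sits in parallel with R2: R2‖R_L = (10.0 × 273) / (10.0 + 273) = 9.647 kΩ.
V_out = 45.6 × 9.647 / (180 + 9.647) = 45.6 × 9.647/189.6 = 2.32 V.
(Unloaded it would have been 2.40 V.)

V_out ≈ 2.32 V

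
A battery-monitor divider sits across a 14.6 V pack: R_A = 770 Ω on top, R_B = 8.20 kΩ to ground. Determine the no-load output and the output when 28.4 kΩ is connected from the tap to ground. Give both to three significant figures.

Unloaded: 13.3 V; loaded: 13.0 V

Open-circuit: V = 14.6 × 8200/(770 + 8200) = 13.3 V.
With the load, R_B becomes R_B‖R_L = 6363 Ω, so V = 14.6 × 6363/7133 = 13.0 V.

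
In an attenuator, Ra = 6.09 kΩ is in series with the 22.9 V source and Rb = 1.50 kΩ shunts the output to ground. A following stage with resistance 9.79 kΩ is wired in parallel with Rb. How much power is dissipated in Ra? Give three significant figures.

Total resistance from the source is Ra + (Rb‖R_L) = 7.391 kΩ, so I = 22.9/7.391 kΩ = 3.098 mA.
P = I²·Ra = (3.098 mA)² × 6.09 kΩ = 58.5 mW.

P ≈ 58.5 mW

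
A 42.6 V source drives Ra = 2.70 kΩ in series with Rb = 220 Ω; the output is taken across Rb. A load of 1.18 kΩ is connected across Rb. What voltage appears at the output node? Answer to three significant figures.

The load sits in parallel with Rb: Rb‖R_L = (220 × 1180) / (220 + 1180) = 185.4 Ω.
V_out = 42.6 × 185.4 / (2700 + 185.4) = 42.6 × 185.4/2885 = 2.74 V.

V_out ≈ 2.74 V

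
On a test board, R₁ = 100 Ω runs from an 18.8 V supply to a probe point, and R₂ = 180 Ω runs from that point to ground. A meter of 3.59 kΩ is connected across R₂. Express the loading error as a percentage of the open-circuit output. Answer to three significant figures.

1.76 %

The divider's output (Thévenin) resistance is R₁‖R₂ = 64.29 Ω.
Fractional drop under load = R_th/(R_th + R_L) = 64.29 / (64.29 + 3590) = 0.01759.
So the output falls by 1.76 %.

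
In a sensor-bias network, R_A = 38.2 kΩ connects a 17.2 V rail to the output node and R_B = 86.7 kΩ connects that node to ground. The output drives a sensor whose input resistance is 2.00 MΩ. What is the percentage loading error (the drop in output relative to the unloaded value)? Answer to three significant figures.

The divider's output (Thévenin) resistance is R_A‖R_B = 26.52 kΩ.
Fractional drop under load = R_th/(R_th + R_L) = 26.52 / (26.52 + 2000) = 0.01308.
So the output falls by 1.31 %.

1.31 %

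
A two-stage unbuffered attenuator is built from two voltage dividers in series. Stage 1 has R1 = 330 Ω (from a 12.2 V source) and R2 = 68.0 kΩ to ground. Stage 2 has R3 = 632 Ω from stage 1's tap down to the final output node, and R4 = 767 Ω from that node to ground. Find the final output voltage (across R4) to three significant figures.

Stage 2 presents R3+R4 = 1399 Ω as a load on stage 1's tap.
Stage 1's lower leg becomes R2‖(R3+R4) = 1371 Ω, so V_mid = 12.2 × 1371/1701 = 9.833 V.
Stage 2 is itself unloaded: V_out = V_mid × R4/(R3+R4) = 9.833 × 767/1399 = 5.39 V.

V_out ≈ 5.39 V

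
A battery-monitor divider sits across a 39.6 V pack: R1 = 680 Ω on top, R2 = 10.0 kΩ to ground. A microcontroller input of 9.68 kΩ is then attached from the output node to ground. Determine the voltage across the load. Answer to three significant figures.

V_out ≈ 34.8 V

The load sits in parallel with R2: R2‖R_L = (10000 × 9680) / (10000 + 9680) = 4919 Ω.
V_out = 39.6 × 4919 / (680 + 4919) = 39.6 × 4919/5599 = 34.8 V.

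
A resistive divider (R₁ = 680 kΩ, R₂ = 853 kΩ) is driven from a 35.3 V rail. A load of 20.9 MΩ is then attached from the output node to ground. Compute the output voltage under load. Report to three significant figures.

V_out ≈ 19.3 V

The load sits in parallel with R₂: R₂‖R_L = (853 × 20900) / (853 + 20900) = 819.6 kΩ.
V_out = 35.3 × 819.6 / (680 + 819.6) = 35.3 × 819.6/1500 = 19.3 V.
(Unloaded it would have been 19.6 V.)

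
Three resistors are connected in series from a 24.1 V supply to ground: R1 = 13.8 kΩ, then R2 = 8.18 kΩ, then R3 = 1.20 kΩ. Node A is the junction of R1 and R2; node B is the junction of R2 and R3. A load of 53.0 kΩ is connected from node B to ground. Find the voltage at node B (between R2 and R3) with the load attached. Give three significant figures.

At node B, R3 is in parallel with the load: R3‖R_L = 1.173 kΩ.
Below node A the resistance is R2 + (R3‖R_L) = 9.353 kΩ, so V_A = 24.1 × 9.353/23.15 = 9.736 V.
Then V_B = V_A × (R3‖R_L)/(R2 + R3‖R_L) = 9.736 × 1.173/9.353 = 1.22 V.

V ≈ 1.22 V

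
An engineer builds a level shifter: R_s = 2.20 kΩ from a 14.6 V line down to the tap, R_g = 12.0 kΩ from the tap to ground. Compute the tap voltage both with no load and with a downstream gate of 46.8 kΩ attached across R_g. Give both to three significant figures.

Open-circuit: V = 14.6 × 12.0/(2.20 + 12.0) = 12.3 V.
With the load, R_g becomes R_g‖R_L = 9.551 kΩ, so V = 14.6 × 9.551/11.75 = 11.9 V.

Unloaded: 12.3 V; loaded: 11.9 V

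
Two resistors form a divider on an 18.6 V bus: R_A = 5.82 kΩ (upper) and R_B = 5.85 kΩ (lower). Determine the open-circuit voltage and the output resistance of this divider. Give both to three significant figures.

V_th = 9.32 V, R_th = 2.92 kΩ

V_th is the open-circuit tap voltage: 18.6 × 5.85/(5.82 + 5.85) = 9.32 V.
With the supply zeroed, R_A and R_B appear in parallel from the tap: R_th = R_A‖R_B = (5.82 × 5.85)/11.67 = 2.92 kΩ.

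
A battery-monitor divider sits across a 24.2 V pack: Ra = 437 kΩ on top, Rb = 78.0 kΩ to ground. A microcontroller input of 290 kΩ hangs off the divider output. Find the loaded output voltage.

V_out ≈ 2.98 V

The load sits in parallel with Rb: Rb‖R_L = (78.0 × 290) / (78.0 + 290) = 61.47 kΩ.
V_out = 24.2 × 61.47 / (437 + 61.47) = 24.2 × 61.47/498.5 = 2.98 V.
(Unloaded it would have been 3.67 V.)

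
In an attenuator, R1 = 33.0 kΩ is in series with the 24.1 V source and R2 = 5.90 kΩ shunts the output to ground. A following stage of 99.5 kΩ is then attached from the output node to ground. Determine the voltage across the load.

V_out ≈ 3.48 V

The load sits in parallel with R2: R2‖R_L = (5.90 × 99.5) / (5.90 + 99.5) = 5.570 kΩ.
V_out = 24.1 × 5.570 / (33.0 + 5.570) = 24.1 × 5.570/38.57 = 3.48 V.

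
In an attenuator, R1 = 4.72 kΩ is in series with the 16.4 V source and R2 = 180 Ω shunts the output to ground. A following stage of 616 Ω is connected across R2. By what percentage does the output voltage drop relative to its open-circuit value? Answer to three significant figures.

22.0 %

Unloaded V = 16.4 × 180/4900 = 0.6024 V.
Loaded: R2‖R_L = 139.3 Ω, giving V = 16.4 × 139.3/4859 = 0.4701 V.
Drop = (0.6024 − 0.4701) / 0.6024 = 22.0 %.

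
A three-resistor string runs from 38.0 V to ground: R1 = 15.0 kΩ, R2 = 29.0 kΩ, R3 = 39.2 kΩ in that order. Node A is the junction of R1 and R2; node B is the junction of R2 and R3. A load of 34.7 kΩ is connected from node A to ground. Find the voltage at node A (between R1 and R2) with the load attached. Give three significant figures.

Below node A the series string R2+R3 = 68.20 kΩ sits in parallel with the 34.7 kΩ load: 23.00 kΩ.
V_A = 38.0 × 23.00/(15.0 + 23.00) = 23.0 V.

V ≈ 23.0 V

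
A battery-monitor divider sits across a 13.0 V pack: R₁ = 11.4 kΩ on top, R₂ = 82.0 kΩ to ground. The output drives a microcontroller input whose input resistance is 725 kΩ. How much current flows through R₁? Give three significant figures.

I ≈ 0.153 mA

R₂‖R_L = 73.67 kΩ, so the source sees R₁ + R₂‖R_L = 85.07 kΩ.
I = 13.0 V / 85.07 kΩ = 0.153 mA.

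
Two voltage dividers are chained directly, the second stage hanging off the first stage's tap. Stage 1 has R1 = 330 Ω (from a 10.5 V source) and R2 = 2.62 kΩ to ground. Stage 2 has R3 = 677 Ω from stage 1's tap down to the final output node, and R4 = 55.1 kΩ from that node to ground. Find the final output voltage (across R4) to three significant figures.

Stage 2 presents R3+R4 = 55780 Ω as a load on stage 1's tap.
Stage 1's lower leg becomes R2‖(R3+R4) = 2502 Ω, so V_mid = 10.5 × 2502/2832 = 9.277 V.
Stage 2 is itself unloaded: V_out = V_mid × R4/(R3+R4) = 9.277 × 55100/55780 = 9.16 V.

V_out ≈ 9.16 V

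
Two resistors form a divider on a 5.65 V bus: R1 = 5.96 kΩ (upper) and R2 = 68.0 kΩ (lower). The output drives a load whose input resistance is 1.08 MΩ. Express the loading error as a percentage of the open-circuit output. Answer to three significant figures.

0.505 %

The divider's output (Thévenin) resistance is R1‖R2 = 5.480 kΩ.
Fractional drop under load = R_th/(R_th + R_L) = 5.480 / (5.480 + 1080) = 0.005048.
So the output falls by 0.505 %.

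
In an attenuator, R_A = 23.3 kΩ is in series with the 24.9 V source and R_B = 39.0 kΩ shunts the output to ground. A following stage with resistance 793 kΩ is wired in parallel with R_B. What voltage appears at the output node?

The load sits in parallel with R_B: R_B‖R_L = (39.0 × 793) / (39.0 + 793) = 37.17 kΩ.
V_out = 24.9 × 37.17 / (23.3 + 37.17) = 24.9 × 37.17/60.47 = 15.3 V.

V_out ≈ 15.3 V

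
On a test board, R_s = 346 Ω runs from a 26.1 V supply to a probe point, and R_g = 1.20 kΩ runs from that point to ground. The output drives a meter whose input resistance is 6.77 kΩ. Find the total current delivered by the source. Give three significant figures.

I ≈ 19.1 mA

R_g‖R_L = 1019 Ω, so the source sees R_s + R_g‖R_L = 1365 Ω.
I = 26.1 V / 1365 Ω = 19.1 mA.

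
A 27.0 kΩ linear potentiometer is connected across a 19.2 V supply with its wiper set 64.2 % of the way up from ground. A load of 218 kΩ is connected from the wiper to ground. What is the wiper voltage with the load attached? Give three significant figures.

The wiper splits the pot into (1−α)R = 9.666 kΩ above and αR = 17.33 kΩ below.
Lower section ‖ load = 16.06 kΩ.
V_wiper = 19.2 × 16.06/(9.666 + 16.06) = 12.0 V.

V ≈ 12.0 V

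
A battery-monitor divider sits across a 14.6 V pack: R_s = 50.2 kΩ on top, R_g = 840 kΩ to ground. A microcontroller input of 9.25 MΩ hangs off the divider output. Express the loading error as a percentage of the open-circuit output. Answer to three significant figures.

The divider's output (Thévenin) resistance is R_s‖R_g = 47.37 kΩ.
Fractional drop under load = R_th/(R_th + R_L) = 47.37 / (47.37 + 9250) = 0.005095.
So the output falls by 0.509 %.

0.509 %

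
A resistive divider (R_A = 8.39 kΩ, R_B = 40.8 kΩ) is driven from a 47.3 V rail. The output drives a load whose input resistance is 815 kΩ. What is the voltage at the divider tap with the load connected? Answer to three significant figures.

V_out ≈ 38.9 V

The load sits in parallel with R_B: R_B‖R_L = (40.8 × 815) / (40.8 + 815) = 38.85 kΩ.
V_out = 47.3 × 38.85 / (8.39 + 38.85) = 47.3 × 38.85/47.24 = 38.9 V.
(Unloaded it would have been 39.2 V.)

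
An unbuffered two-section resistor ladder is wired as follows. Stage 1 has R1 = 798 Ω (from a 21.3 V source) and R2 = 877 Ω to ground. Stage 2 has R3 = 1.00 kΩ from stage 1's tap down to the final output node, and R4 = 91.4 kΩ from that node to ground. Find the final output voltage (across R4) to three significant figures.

Stage 2 presents R3+R4 = 92400 Ω as a load on stage 1's tap.
Stage 1's lower leg becomes R2‖(R3+R4) = 868.8 Ω, so V_mid = 21.3 × 868.8/1667 = 11.10 V.
Stage 2 is itself unloaded: V_out = V_mid × R4/(R3+R4) = 11.10 × 91400/92400 = 11.0 V.

V_out ≈ 11.0 V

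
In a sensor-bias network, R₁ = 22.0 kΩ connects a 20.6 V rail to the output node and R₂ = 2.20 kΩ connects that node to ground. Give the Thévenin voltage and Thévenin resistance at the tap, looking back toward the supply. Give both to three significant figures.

V_th = 1.87 V, R_th = 2.00 kΩ

V_th is the open-circuit tap voltage: 20.6 × 2.20/(22.0 + 2.20) = 1.87 V.
With the supply zeroed, R₁ and R₂ appear in parallel from the tap: R_th = R₁‖R₂ = (22.0 × 2.20)/24.20 = 2.00 kΩ.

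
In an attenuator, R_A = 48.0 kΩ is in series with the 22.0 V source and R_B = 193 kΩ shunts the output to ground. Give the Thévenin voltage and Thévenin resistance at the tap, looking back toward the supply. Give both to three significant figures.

V_th is the open-circuit tap voltage: 22.0 × 193/(48.0 + 193) = 17.6 V.
With the supply zeroed, R_A and R_B appear in parallel from the tap: R_th = R_A‖R_B = (48.0 × 193)/241.0 = 38.4 kΩ.

V_th = 17.6 V, R_th = 38.4 kΩ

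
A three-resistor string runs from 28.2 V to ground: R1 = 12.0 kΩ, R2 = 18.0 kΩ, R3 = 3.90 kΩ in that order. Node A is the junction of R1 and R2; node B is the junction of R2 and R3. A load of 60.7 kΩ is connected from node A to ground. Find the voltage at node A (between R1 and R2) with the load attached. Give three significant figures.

Below node A the series string R2+R3 = 21.90 kΩ sits in parallel with the 60.7 kΩ load: 16.09 kΩ.
V_A = 28.2 × 16.09/(12.0 + 16.09) = 16.2 V.

V ≈ 16.2 V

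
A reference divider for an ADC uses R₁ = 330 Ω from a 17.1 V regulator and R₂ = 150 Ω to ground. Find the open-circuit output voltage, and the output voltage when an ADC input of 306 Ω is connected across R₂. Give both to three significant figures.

Unloaded: 5.34 V; loaded: 4.00 V

Open-circuit: V = 17.1 × 150/(330 + 150) = 5.34 V.
With the load, R₂ becomes R₂‖R_L = 100.7 Ω, so V = 17.1 × 100.7/430.7 = 4.00 V.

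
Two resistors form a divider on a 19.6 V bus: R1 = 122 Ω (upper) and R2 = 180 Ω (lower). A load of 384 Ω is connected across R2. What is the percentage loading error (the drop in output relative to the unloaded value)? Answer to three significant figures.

15.9 %

The divider's output (Thévenin) resistance is R1‖R2 = 72.72 Ω.
Fractional drop under load = R_th/(R_th + R_L) = 72.72 / (72.72 + 384) = 0.1592.
So the output falls by 15.9 %.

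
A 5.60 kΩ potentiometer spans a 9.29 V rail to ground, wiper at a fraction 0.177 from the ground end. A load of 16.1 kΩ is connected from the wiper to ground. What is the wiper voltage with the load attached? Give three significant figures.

V ≈ 1.57 V

The wiper splits the pot into (1−α)R = 4609 Ω above and αR = 991.2 Ω below.
Lower section ‖ load = 933.7 Ω.
V_wiper = 9.29 × 933.7/(4609 + 933.7) = 1.57 V.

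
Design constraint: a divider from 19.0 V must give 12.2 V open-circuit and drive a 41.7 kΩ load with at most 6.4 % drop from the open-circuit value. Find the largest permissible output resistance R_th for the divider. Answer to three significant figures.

Loading drop = R_th/(R_th + R_L) ≤ 0.0640, so R_th ≤ R_L · ε/(1−ε) = 41.7 kΩ × 0.0640/0.9360 = 2.85 kΩ.
(Any R1, R2 with R2/(R1+R2) = 0.642 and R1‖R2 ≤ 2.85 kΩ will meet the spec.)

R_th ≤ 2.85 kΩ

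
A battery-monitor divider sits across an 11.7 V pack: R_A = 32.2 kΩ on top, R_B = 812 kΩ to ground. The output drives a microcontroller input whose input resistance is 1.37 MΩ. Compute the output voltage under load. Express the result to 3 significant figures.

The load sits in parallel with R_B: R_B‖R_L = (812 × 1370) / (812 + 1370) = 509.8 kΩ.
V_out = 11.7 × 509.8 / (32.2 + 509.8) = 11.7 × 509.8/542.0 = 11.0 V.

V_out ≈ 11.0 V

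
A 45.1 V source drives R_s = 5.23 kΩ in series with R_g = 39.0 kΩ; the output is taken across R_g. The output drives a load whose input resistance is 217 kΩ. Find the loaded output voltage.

The load sits in parallel with R_g: R_g‖R_L = (39.0 × 217) / (39.0 + 217) = 33.06 kΩ.
V_out = 45.1 × 33.06 / (5.23 + 33.06) = 45.1 × 33.06/38.29 = 38.9 V.

V_out ≈ 38.9 V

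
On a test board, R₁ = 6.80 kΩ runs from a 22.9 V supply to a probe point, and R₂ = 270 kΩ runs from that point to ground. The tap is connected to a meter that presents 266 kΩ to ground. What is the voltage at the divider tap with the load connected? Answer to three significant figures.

The load sits in parallel with R₂: R₂‖R_L = (270 × 266) / (270 + 266) = 134.0 kΩ.
V_out = 22.9 × 134.0 / (6.80 + 134.0) = 22.9 × 134.0/140.8 = 21.8 V.

V_out ≈ 21.8 V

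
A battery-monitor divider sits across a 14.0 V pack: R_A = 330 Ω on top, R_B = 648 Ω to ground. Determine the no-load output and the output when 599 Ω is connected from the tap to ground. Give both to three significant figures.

Open-circuit: V = 14.0 × 648/(330 + 648) = 9.28 V.
With the load, R_B becomes R_B‖R_L = 311.3 Ω, so V = 14.0 × 311.3/641.3 = 6.80 V.

Unloaded: 9.28 V; loaded: 6.80 V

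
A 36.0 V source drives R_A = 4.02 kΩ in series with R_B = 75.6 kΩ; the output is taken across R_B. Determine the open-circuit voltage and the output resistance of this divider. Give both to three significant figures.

V_th is the open-circuit tap voltage: 36.0 × 75.6/(4.02 + 75.6) = 34.2 V.
With the supply zeroed, R_A and R_B appear in parallel from the tap: R_th = R_A‖R_B = (4.02 × 75.6)/79.62 = 3.82 kΩ.

V_th = 34.2 V, R_th = 3.82 kΩ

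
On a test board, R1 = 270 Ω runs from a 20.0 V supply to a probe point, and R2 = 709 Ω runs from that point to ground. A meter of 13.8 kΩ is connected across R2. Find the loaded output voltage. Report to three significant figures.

The load sits in parallel with R2: R2‖R_L = (709 × 13800) / (709 + 13800) = 674.4 Ω.
V_out = 20.0 × 674.4 / (270 + 674.4) = 20.0 × 674.4/944.4 = 14.3 V.

V_out ≈ 14.3 V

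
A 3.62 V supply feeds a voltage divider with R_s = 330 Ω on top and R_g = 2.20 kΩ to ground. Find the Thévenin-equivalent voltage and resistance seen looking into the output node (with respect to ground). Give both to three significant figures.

V_th is the open-circuit tap voltage: 3.62 × 2200/(330 + 2200) = 3.15 V.
With the supply zeroed, R_s and R_g appear in parallel from the tap: R_th = R_s‖R_g = (330 × 2200)/2530 = 287 Ω.

V_th = 3.15 V, R_th = 287 Ω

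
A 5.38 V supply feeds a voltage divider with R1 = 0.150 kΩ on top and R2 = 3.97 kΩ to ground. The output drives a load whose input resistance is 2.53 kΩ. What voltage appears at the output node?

V_out ≈ 4.90 V

The load sits in parallel with R2: R2‖R_L = (3970 × 2530) / (3970 + 2530) = 1545 Ω.
V_out = 5.38 × 1545 / (150 + 1545) = 5.38 × 1545/1695 = 4.90 V.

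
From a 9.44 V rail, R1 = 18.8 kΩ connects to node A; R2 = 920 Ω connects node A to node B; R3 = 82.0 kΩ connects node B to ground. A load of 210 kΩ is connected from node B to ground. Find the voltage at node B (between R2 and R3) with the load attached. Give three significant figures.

At node B, R3 is in parallel with the load: R3‖R_L = 58970 Ω.
Below node A the resistance is R2 + (R3‖R_L) = 59890 Ω, so V_A = 9.44 × 59890/78690 = 7.185 V.
Then V_B = V_A × (R3‖R_L)/(R2 + R3‖R_L) = 7.185 × 58970/59890 = 7.07 V.

V ≈ 7.07 V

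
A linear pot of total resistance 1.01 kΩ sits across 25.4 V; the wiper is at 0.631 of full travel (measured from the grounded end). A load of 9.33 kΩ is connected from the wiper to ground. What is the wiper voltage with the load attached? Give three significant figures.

The wiper splits the pot into (1−α)R = 372.7 Ω above and αR = 637.3 Ω below.
Lower section ‖ load = 596.6 Ω.
V_wiper = 25.4 × 596.6/(372.7 + 596.6) = 15.6 V.

V ≈ 15.6 V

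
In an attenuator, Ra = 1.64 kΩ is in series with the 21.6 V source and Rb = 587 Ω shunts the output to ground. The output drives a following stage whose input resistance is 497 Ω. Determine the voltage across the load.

V_out ≈ 3.04 V

The load sits in parallel with Rb: Rb‖R_L = (587 × 497) / (587 + 497) = 269.1 Ω.
V_out = 21.6 × 269.1 / (1640 + 269.1) = 21.6 × 269.1/1909 = 3.04 V.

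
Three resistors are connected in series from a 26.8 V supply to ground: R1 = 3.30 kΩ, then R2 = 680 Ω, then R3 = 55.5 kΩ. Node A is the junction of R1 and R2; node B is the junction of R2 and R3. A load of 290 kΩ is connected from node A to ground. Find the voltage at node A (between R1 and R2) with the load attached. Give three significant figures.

V ≈ 25.0 V

Below node A the series string R2+R3 = 56180 Ω sits in parallel with the 290000 Ω load: 47060 Ω.
V_A = 26.8 × 47060/(3300 + 47060) = 25.0 V.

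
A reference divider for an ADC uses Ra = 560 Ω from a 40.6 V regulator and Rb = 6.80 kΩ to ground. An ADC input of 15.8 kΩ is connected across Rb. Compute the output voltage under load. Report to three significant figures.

V_out ≈ 36.3 V

The load sits in parallel with Rb: Rb‖R_L = (6800 × 15800) / (6800 + 15800) = 4754 Ω.
V_out = 40.6 × 4754 / (560 + 4754) = 40.6 × 4754/5314 = 36.3 V.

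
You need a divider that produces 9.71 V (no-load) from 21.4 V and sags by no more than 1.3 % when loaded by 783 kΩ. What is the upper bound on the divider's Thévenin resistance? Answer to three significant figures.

R_th ≤ 10.3 kΩ

Loading drop = R_th/(R_th + R_L) ≤ 0.0130, so R_th ≤ R_L · ε/(1−ε) = 783 kΩ × 0.0130/0.9870 = 10.3 kΩ.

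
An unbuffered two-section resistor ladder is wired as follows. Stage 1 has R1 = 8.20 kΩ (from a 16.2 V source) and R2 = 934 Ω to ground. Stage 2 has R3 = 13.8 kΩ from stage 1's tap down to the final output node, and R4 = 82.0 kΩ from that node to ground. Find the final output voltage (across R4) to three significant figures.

V_out ≈ 1.41 V

Stage 2 presents R3+R4 = 95800 Ω as a load on stage 1's tap.
Stage 1's lower leg becomes R2‖(R3+R4) = 925.0 Ω, so V_mid = 16.2 × 925.0/9125 = 1.642 V.
Stage 2 is itself unloaded: V_out = V_mid × R4/(R3+R4) = 1.642 × 82000/95800 = 1.41 V.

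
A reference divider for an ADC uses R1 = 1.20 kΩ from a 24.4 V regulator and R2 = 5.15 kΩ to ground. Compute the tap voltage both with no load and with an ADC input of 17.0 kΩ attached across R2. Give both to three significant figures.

Open-circuit: V = 24.4 × 5.15/(1.20 + 5.15) = 19.8 V.
With the load, R2 becomes R2‖R_L = 3.953 kΩ, so V = 24.4 × 3.953/5.153 = 18.7 V.

Unloaded: 19.8 V; loaded: 18.7 V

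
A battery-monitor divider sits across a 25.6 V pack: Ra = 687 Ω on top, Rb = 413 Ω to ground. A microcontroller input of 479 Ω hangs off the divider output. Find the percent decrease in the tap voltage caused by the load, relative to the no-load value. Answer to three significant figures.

35.0 %

The divider's output (Thévenin) resistance is Ra‖Rb = 257.9 Ω.
Fractional drop under load = R_th/(R_th + R_L) = 257.9 / (257.9 + 479) = 0.3500.
So the output falls by 35.0 %.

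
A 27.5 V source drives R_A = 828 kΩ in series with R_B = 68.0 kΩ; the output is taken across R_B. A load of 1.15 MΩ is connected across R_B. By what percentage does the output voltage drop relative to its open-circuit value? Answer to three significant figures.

5.18 %

The divider's output (Thévenin) resistance is R_A‖R_B = 62.84 kΩ.
Fractional drop under load = R_th/(R_th + R_L) = 62.84 / (62.84 + 1150) = 0.05181.
So the output falls by 5.18 %.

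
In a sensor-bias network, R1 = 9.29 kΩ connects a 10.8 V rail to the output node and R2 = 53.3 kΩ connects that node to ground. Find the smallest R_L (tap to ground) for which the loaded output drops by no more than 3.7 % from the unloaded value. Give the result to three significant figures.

R_L(min) ≈ 206 kΩ

Output resistance R_th = R1‖R2 = (9.29 × 53.3)/62.59 = 7.911 kΩ.
The fractional drop is R_th/(R_th + R_L); requiring this ≤ 0.0370 gives R_L ≥ R_th(1/0.0370 − 1) = 7.911 × 26.03 = 206 kΩ.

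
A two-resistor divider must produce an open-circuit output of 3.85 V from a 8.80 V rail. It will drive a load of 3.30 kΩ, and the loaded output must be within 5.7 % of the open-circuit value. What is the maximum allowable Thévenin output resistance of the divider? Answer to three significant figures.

Loading drop = R_th/(R_th + R_L) ≤ 0.0570, so R_th ≤ R_L · ε/(1−ε) = 3.30 kΩ × 0.0570/0.9430 = 199 Ω.

R_th ≤ 199 Ω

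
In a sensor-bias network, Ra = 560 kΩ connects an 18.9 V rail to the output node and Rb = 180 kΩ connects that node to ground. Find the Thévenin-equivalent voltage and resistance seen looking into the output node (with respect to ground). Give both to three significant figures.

V_th = 4.60 V, R_th = 136 kΩ

V_th is the open-circuit tap voltage: 18.9 × 180/(560 + 180) = 4.60 V.
With the supply zeroed, Ra and Rb appear in parallel from the tap: R_th = Ra‖Rb = (560 × 180)/740.0 = 136 kΩ.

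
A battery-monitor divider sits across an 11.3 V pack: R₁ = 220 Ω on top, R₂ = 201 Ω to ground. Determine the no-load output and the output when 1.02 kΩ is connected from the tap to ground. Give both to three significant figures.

Unloaded: 5.40 V; loaded: 4.89 V

Open-circuit: V = 11.3 × 201/(220 + 201) = 5.40 V.
With the load, R₂ becomes R₂‖R_L = 167.9 Ω, so V = 11.3 × 167.9/387.9 = 4.89 V.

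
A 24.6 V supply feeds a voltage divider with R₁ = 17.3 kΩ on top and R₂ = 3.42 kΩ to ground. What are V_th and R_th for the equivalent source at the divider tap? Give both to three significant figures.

V_th = 4.06 V, R_th = 2.86 kΩ

V_th is the open-circuit tap voltage: 24.6 × 3.42/(17.3 + 3.42) = 4.06 V.
With the supply zeroed, R₁ and R₂ appear in parallel from the tap: R_th = R₁‖R₂ = (17.3 × 3.42)/20.72 = 2.86 kΩ.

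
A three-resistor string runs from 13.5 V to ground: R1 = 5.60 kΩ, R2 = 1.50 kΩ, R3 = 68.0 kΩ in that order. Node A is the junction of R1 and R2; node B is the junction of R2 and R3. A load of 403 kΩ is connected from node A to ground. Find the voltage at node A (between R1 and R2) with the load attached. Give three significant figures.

Below node A the series string R2+R3 = 69.50 kΩ sits in parallel with the 403 kΩ load: 59.28 kΩ.
V_A = 13.5 × 59.28/(5.60 + 59.28) = 12.3 V.

V ≈ 12.3 V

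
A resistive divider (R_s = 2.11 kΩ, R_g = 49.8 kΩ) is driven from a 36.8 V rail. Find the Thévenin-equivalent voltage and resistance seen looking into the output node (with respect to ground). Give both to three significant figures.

V_th = 35.3 V, R_th = 2.02 kΩ

V_th is the open-circuit tap voltage: 36.8 × 49.8/(2.11 + 49.8) = 35.3 V.
With the supply zeroed, R_s and R_g appear in parallel from the tap: R_th = R_s‖R_g = (2.11 × 49.8)/51.91 = 2.02 kΩ.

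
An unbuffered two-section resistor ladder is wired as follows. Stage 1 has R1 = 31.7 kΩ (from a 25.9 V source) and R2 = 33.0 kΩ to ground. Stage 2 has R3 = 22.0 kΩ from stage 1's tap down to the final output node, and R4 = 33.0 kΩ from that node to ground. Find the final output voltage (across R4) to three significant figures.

V_out ≈ 6.13 V

Stage 2 presents R3+R4 = 55.00 kΩ as a load on stage 1's tap.
Stage 1's lower leg becomes R2‖(R3+R4) = 20.62 kΩ, so V_mid = 25.9 × 20.62/52.33 = 10.21 V.
Stage 2 is itself unloaded: V_out = V_mid × R4/(R3+R4) = 10.21 × 33.0/55.00 = 6.13 V.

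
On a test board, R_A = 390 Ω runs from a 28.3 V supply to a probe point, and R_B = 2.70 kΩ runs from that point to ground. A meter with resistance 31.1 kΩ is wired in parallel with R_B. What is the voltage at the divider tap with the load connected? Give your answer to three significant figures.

The load sits in parallel with R_B: R_B‖R_L = (2700 × 31100) / (2700 + 31100) = 2484 Ω.
V_out = 28.3 × 2484 / (390 + 2484) = 28.3 × 2484/2874 = 24.5 V.

V_out ≈ 24.5 V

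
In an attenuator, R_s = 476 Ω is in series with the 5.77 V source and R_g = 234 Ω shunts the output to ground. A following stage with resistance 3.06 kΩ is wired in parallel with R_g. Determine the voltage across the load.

V_out ≈ 1.81 V

The load sits in parallel with R_g: R_g‖R_L = (234 × 3060) / (234 + 3060) = 217.4 Ω.
V_out = 5.77 × 217.4 / (476 + 217.4) = 5.77 × 217.4/693.4 = 1.81 V.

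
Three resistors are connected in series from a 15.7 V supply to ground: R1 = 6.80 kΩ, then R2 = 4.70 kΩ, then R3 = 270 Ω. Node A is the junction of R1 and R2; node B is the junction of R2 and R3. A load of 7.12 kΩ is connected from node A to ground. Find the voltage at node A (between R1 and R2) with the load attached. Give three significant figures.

Below node A the series string R2+R3 = 4970 Ω sits in parallel with the 7120 Ω load: 2927 Ω.
V_A = 15.7 × 2927/(6800 + 2927) = 4.72 V.

V ≈ 4.72 V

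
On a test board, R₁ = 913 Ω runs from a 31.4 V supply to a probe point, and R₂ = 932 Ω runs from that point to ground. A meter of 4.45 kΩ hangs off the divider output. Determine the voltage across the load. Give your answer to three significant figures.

V_out ≈ 14.4 V

The load sits in parallel with R₂: R₂‖R_L = (932 × 4450) / (932 + 4450) = 770.6 Ω.
V_out = 31.4 × 770.6 / (913 + 770.6) = 31.4 × 770.6/1684 = 14.4 V.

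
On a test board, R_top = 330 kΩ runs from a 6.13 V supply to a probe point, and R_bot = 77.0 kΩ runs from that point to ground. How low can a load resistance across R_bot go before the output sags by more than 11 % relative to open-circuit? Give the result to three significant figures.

Output resistance R_th = R_top‖R_bot = (330 × 77.0)/407.0 = 62.43 kΩ.
The fractional drop is R_th/(R_th + R_L); requiring this ≤ 0.110 gives R_L ≥ R_th(1/0.110 − 1) = 62.43 × 8.091 = 505 kΩ.

R_L(min) ≈ 505 kΩ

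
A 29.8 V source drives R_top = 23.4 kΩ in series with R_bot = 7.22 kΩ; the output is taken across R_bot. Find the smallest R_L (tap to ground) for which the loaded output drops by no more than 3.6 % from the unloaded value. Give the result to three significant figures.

R_L(min) ≈ 148 kΩ

Output resistance R_th = R_top‖R_bot = (23.4 × 7.22)/30.62 = 5.518 kΩ.
The fractional drop is R_th/(R_th + R_L); requiring this ≤ 0.0360 gives R_L ≥ R_th(1/0.0360 − 1) = 5.518 × 26.78 = 148 kΩ.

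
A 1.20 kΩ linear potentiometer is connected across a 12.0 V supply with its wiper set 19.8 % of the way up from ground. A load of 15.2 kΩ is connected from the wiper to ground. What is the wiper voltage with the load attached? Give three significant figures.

V ≈ 2.35 V

The wiper splits the pot into (1−α)R = 962.4 Ω above and αR = 237.6 Ω below.
Lower section ‖ load = 233.9 Ω.
V_wiper = 12.0 × 233.9/(962.4 + 233.9) = 2.35 V.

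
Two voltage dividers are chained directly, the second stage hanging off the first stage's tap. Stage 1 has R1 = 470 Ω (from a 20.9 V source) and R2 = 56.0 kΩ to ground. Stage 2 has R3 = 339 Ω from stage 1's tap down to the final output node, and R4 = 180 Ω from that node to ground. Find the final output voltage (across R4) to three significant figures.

Stage 2 presents R3+R4 = 519.0 Ω as a load on stage 1's tap.
Stage 1's lower leg becomes R2‖(R3+R4) = 514.2 Ω, so V_mid = 20.9 × 514.2/984.2 = 10.92 V.
Stage 2 is itself unloaded: V_out = V_mid × R4/(R3+R4) = 10.92 × 180/519.0 = 3.79 V.

V_out ≈ 3.79 V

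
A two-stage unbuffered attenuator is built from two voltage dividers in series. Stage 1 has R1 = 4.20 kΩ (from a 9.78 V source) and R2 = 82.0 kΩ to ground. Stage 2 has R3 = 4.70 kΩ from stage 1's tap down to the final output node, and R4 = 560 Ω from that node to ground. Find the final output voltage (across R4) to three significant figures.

Stage 2 presents R3+R4 = 5260 Ω as a load on stage 1's tap.
Stage 1's lower leg becomes R2‖(R3+R4) = 4943 Ω, so V_mid = 9.78 × 4943/9143 = 5.287 V.
Stage 2 is itself unloaded: V_out = V_mid × R4/(R3+R4) = 5.287 × 560/5260 = 0.563 V.

V_out ≈ 0.563 V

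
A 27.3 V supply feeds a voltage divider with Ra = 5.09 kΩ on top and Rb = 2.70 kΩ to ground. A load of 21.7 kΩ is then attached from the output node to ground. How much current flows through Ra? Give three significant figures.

I ≈ 3.64 mA

Rb‖R_L = 2.401 kΩ, so the source sees Ra + Rb‖R_L = 7.491 kΩ.
I = 27.3 V / 7.491 kΩ = 3.64 mA.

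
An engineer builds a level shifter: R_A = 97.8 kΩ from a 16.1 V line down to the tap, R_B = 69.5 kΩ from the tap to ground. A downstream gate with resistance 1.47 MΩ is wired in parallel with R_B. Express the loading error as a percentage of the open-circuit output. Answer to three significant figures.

The divider's output (Thévenin) resistance is R_A‖R_B = 40.63 kΩ.
Fractional drop under load = R_th/(R_th + R_L) = 40.63 / (40.63 + 1470) = 0.02689.
So the output falls by 2.69 %.

2.69 %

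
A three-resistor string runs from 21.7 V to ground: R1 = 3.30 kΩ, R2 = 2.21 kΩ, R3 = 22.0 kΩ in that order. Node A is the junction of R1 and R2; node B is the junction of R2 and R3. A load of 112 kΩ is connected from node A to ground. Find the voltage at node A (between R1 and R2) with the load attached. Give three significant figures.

Below node A the series string R2+R3 = 24.21 kΩ sits in parallel with the 112 kΩ load: 19.91 kΩ.
V_A = 21.7 × 19.91/(3.30 + 19.91) = 18.6 V.

V ≈ 18.6 V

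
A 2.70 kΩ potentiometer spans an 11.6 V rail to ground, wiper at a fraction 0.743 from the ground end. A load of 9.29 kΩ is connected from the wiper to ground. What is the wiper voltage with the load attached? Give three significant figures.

The wiper splits the pot into (1−α)R = 693.9 Ω above and αR = 2006 Ω below.
Lower section ‖ load = 1650 Ω.
V_wiper = 11.6 × 1650/(693.9 + 1650) = 8.17 V.

V ≈ 8.17 V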